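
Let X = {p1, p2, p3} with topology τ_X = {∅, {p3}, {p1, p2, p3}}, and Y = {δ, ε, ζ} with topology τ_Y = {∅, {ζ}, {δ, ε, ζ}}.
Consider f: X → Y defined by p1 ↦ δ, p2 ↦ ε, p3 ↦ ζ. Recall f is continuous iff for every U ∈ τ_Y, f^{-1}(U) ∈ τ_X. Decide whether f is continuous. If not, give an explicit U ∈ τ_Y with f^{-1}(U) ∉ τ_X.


f IS continuous.

Compute f^{-1}(U) for each U ∈ τ_Y:
  U = ∅: f^{-1}(U) = ∅ ∈ τ_X ✓.
  U = {ζ}: f^{-1}(U) = {p3} ∈ τ_X ✓.
  U = {δ, ε, ζ}: f^{-1}(U) = {p1, p2, p3} ∈ τ_X ✓.
Every preimage lies in τ_X, so f IS continuous.


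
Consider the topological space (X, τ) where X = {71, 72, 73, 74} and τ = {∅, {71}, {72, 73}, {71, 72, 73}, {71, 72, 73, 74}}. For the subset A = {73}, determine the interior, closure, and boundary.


int(A) = ∅, cl(A) = {72, 73, 74}, ∂A = {72, 73, 74}.

Closed sets in (X, τ) are complements of opens:
  closed(X, τ) = {∅, {74}, {71, 74}, {72, 73, 74}, {71, 72, 73, 74}}.
int(A) = ⋃ {U ∈ τ : U ⊆ A}. Opens contained in A: ∅.
Taking the union of these: int(A) = ∅.
cl(A) = ⋂ {C closed : A ⊆ C}. Closed sets containing A: {72, 73, 74}, {71, 72, 73, 74}.
Intersecting these: cl(A) = {72, 73, 74}.
∂A = cl(A) ∖ int(A) = {72, 73, 74} ∖ ∅ = {72, 73, 74}.


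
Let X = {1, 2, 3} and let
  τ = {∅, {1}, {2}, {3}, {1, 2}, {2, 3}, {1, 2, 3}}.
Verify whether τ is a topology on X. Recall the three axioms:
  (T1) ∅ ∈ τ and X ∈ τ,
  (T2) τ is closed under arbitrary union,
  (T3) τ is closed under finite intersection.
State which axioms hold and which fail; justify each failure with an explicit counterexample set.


τ is NOT a topology on X.

Axiom (T1): ∅ ∈ τ? Yes; X ∈ τ? Yes.
Axiom (T2/T3): check pairwise unions and intersections of members of τ.
Counterexample for (T2): {1} ∪ {3} = {1, 3} ∉ τ. Therefore τ is NOT a topology.


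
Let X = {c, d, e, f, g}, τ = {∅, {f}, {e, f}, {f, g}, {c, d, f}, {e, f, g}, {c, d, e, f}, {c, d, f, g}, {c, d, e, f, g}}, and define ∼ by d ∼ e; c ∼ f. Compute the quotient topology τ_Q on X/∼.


X/∼ = {[c=f], [d=e], [g]}; |τ_Q| = 3.

Equivalence classes: [c=f], [d=e], [g].
Quotient map π: X → X/∼ sends c ↦ [c=f], d ↦ [d=e], e ↦ [d=e], f ↦ [c=f], g ↦ [g].
For each subset V ⊆ X/∼, compute π^{-1}(V) ⊆ X and check whether π^{-1}(V) ∈ τ. V is open in τ_Q iff π^{-1}(V) ∈ τ.
  V = {}: π^{-1}(V) = ∅ ∈ τ ✓.
  V = {[c=f]}: π^{-1}(V) = {c, f} ∉ τ ✗.
  V = {[d=e]}: π^{-1}(V) = {d, e} ∉ τ ✗.
  V = {[c=f], [d=e]}: π^{-1}(V) = {c, d, e, f} ∈ τ ✓.
  V = {[g]}: π^{-1}(V) = {g} ∉ τ ✗.
  V = {[c=f], [g]}: π^{-1}(V) = {c, f, g} ∉ τ ✗.
  V = {[d=e], [g]}: π^{-1}(V) = {d, e, g} ∉ τ ✗.
  V = {[c=f], [d=e], [g]}: π^{-1}(V) = {c, d, e, f, g} ∈ τ ✓.
Open sets in the quotient: τ_Q = {{}, {[c=f], [d=e]}, {[c=f], [d=e], [g]}} (3 elements).


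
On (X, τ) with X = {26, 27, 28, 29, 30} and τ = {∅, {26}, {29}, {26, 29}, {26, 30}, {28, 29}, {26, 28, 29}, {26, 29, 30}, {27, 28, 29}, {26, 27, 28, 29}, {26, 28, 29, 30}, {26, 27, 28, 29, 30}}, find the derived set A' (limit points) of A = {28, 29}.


A' = {27, 28}

For each x ∈ X, list the open sets U ∈ τ with x ∈ U, then check whether U ∩ (A ∖ {x}) ≠ ∅ for every such U.
  x = 26: open {26} ∋ x has {26} ∩ (A ∖ {26}) = ∅, so x is NOT a limit point.
  x = 27: opens ∋ x are {27, 28, 29}, {26, 27, 28, 29}, {26, 27, 28, 29, 30}; each meets A ∖ {27}, so x IS a limit point.
  x = 28: opens ∋ x are {28, 29}, {26, 28, 29}, {27, 28, 29}, {26, 27, 28, 29}, {26, 28, 29, 30}, {26, 27, 28, 29, 30}; each meets A ∖ {28}, so x IS a limit point.
  x = 29: open {29} ∋ x has {29} ∩ (A ∖ {29}) = ∅, so x is NOT a limit point.
  x = 30: open {26, 30} ∋ x has {26, 30} ∩ (A ∖ {30}) = ∅, so x is NOT a limit point.
Collecting: A' = {27, 28}.


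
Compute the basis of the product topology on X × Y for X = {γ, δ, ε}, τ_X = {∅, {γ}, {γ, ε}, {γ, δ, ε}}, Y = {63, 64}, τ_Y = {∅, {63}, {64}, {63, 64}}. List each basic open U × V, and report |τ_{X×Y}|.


Basis B = {∅ × ∅, {γ} × {63}, {γ} × {64}, {γ} × {63, 64}, {γ, ε} × {63}, {γ, ε} × {64}, {γ, δ, ε} × {63}, {γ, δ, ε} × {64}, {γ, ε} × {63, 64}, {γ, δ, ε} × {63, 64}}; |τ_{X×Y}| = 16.

Enumerate products U × V with U ∈ τ_X, V ∈ τ_Y (deduplicated):
  ∅ × ∅ = {} (∅)
  {γ} × {63} = {(γ,63)}
  {γ} × {64} = {(γ,64)}
  {γ} × {63, 64} = {(γ,63), (γ,64)}
  {γ, ε} × {63} = {(γ,63), (ε,63)}
  {γ, ε} × {64} = {(γ,64), (ε,64)}
  {γ, δ, ε} × {63} = {(γ,63), (δ,63), (ε,63)}
  {γ, δ, ε} × {64} = {(γ,64), (δ,64), (ε,64)}
  {γ, ε} × {63, 64} = {(γ,63), (γ,64), (ε,63), (ε,64)}
  {γ, δ, ε} × {63, 64} = {(γ,63), (γ,64), (δ,63), (δ,64), (ε,63), (ε,64)}
These 10 distinct sets form the basis B.
Close under arbitrary unions to get τ_{X×Y}; counting gives |τ_{X×Y}| = 16.


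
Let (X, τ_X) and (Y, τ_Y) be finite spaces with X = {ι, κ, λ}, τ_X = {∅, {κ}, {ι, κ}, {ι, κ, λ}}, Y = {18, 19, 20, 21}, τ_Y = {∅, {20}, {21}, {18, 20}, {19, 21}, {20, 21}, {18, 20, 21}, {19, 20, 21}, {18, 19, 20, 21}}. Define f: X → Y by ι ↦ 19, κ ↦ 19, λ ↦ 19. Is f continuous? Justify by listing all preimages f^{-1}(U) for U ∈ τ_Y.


f IS continuous.

Compute f^{-1}(U) for each U ∈ τ_Y:
  U = ∅: f^{-1}(U) = ∅ ∈ τ_X ✓.
  U = {20}: f^{-1}(U) = ∅ ∈ τ_X ✓.
  U = {21}: f^{-1}(U) = ∅ ∈ τ_X ✓.
  U = {18, 20}: f^{-1}(U) = ∅ ∈ τ_X ✓.
  U = {19, 21}: f^{-1}(U) = {ι, κ, λ} ∈ τ_X ✓.
  U = {20, 21}: f^{-1}(U) = ∅ ∈ τ_X ✓.
  U = {18, 20, 21}: f^{-1}(U) = ∅ ∈ τ_X ✓.
  U = {19, 20, 21}: f^{-1}(U) = {ι, κ, λ} ∈ τ_X ✓.
  U = {18, 19, 20, 21}: f^{-1}(U) = {ι, κ, λ} ∈ τ_X ✓.
Every preimage lies in τ_X, so f IS continuous.


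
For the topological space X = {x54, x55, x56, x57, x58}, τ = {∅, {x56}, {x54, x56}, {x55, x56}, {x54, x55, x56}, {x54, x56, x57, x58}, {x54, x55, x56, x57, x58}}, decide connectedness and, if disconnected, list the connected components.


(X, τ) is connected.

Find clopen sets (U ∈ τ with X ∖ U ∈ τ):
  U = ∅, X ∖ U = {x54, x55, x56, x57, x58} — both open, so U is clopen.
  U = {x54, x55, x56, x57, x58}, X ∖ U = ∅ — both open, so U is clopen.
Only trivial clopens (∅ and X) exist, so (X, τ) is connected.
Compute connected components by grouping points that agree on all clopens:
  component: {x54, x55, x56, x57, x58}


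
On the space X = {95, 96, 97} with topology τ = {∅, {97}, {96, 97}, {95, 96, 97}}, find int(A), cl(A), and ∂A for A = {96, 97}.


int(A) = {96, 97}, cl(A) = {95, 96, 97}, ∂A = {95}.

Closed sets in (X, τ) are complements of opens:
  closed(X, τ) = {∅, {95}, {95, 96}, {95, 96, 97}}.
int(A) = ⋃ {U ∈ τ : U ⊆ A}. Opens contained in A: ∅, {97}, {96, 97}.
Taking the union of these: int(A) = {96, 97}.
cl(A) = ⋂ {C closed : A ⊆ C}. Closed sets containing A: {95, 96, 97}.
Intersecting these: cl(A) = {95, 96, 97}.
∂A = cl(A) ∖ int(A) = {95, 96, 97} ∖ {96, 97} = {95}.


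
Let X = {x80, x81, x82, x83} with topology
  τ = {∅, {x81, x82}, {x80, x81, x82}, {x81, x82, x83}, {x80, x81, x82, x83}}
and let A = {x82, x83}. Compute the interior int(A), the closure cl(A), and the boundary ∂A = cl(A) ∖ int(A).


int(A) = ∅, cl(A) = {x80, x81, x82, x83}, ∂A = {x80, x81, x82, x83}.

Closed sets in (X, τ) are complements of opens:
  closed(X, τ) = {∅, {x80}, {x83}, {x80, x83}, {x80, x81, x82, x83}}.
int(A) = ⋃ {U ∈ τ : U ⊆ A}. Opens contained in A: ∅.
Taking the union of these: int(A) = ∅.
cl(A) = ⋂ {C closed : A ⊆ C}. Closed sets containing A: {x80, x81, x82, x83}.
Intersecting these: cl(A) = {x80, x81, x82, x83}.
∂A = cl(A) ∖ int(A) = {x80, x81, x82, x83} ∖ ∅ = {x80, x81, x82, x83}.


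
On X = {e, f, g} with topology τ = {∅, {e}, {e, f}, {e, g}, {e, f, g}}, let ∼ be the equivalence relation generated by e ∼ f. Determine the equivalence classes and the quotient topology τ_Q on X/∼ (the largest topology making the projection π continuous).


X/∼ = {[e=f], [g]}; |τ_Q| = 3.

Equivalence classes: [e=f], [g].
Quotient map π: X → X/∼ sends e ↦ [e=f], f ↦ [e=f], g ↦ [g].
For each subset V ⊆ X/∼, compute π^{-1}(V) ⊆ X and check whether π^{-1}(V) ∈ τ. V is open in τ_Q iff π^{-1}(V) ∈ τ.
  V = {}: π^{-1}(V) = ∅ ∈ τ ✓.
  V = {[e=f]}: π^{-1}(V) = {e, f} ∈ τ ✓.
  V = {[g]}: π^{-1}(V) = {g} ∉ τ ✗.
  V = {[e=f], [g]}: π^{-1}(V) = {e, f, g} ∈ τ ✓.
Open sets in the quotient: τ_Q = {{}, {[e=f]}, {[e=f], [g]}} (3 elements).


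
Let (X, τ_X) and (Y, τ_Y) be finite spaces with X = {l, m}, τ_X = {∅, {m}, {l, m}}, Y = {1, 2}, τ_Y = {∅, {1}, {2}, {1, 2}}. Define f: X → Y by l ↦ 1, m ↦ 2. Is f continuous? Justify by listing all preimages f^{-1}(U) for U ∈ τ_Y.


f is NOT continuous.

Compute f^{-1}(U) for each U ∈ τ_Y:
  U = ∅: f^{-1}(U) = ∅ ∈ τ_X ✓.
  U = {1}: f^{-1}(U) = {l} ∉ τ_X ✗.
  U = {2}: f^{-1}(U) = {m} ∈ τ_X ✓.
  U = {1, 2}: f^{-1}(U) = {l, m} ∈ τ_X ✓.
Found U = {1} with f^{-1}(U) = {l} not in τ_X. Therefore f is NOT continuous.


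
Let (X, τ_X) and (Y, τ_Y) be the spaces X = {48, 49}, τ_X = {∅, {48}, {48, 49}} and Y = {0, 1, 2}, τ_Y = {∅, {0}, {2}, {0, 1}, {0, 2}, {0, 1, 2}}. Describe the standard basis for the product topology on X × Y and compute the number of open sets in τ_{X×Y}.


Basis B = {∅ × ∅, {48} × {0}, {48} × {2}, {48} × {0, 1}, {48} × {0, 2}, {48, 49} × {0}, {48, 49} × {2}, {48} × {0, 1, 2}, {48, 49} × {0, 1}, {48, 49} × {0, 2}, {48, 49} × {0, 1, 2}}; |τ_{X×Y}| = 18.

Enumerate products U × V with U ∈ τ_X, V ∈ τ_Y (deduplicated):
  ∅ × ∅ = {} (∅)
  {48} × {0} = {(48,0)}
  {48} × {2} = {(48,2)}
  {48} × {0, 1} = {(48,0), (48,1)}
  {48} × {0, 2} = {(48,0), (48,2)}
  {48, 49} × {0} = {(48,0), (49,0)}
  {48, 49} × {2} = {(48,2), (49,2)}
  {48} × {0, 1, 2} = {(48,0), (48,1), (48,2)}
  {48, 49} × {0, 1} = {(48,0), (48,1), (49,0), (49,1)}
  {48, 49} × {0, 2} = {(48,0), (48,2), (49,0), (49,2)}
  {48, 49} × {0, 1, 2} = {(48,0), (48,1), (48,2), (49,0), (49,1), (49,2)}
These 11 distinct sets form the basis B.
Close under arbitrary unions to get τ_{X×Y}; counting gives |τ_{X×Y}| = 18.


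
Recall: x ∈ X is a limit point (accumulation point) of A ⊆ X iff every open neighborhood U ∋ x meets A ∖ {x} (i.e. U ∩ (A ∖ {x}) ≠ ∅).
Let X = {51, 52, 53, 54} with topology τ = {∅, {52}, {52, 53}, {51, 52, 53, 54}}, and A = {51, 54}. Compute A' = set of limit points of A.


A' = {51, 54}

For each x ∈ X, list the open sets U ∈ τ with x ∈ U, then check whether U ∩ (A ∖ {x}) ≠ ∅ for every such U.
  x = 51: opens ∋ x are {51, 52, 53, 54}; each meets A ∖ {51}, so x IS a limit point.
  x = 52: open {52} ∋ x has {52} ∩ (A ∖ {52}) = ∅, so x is NOT a limit point.
  x = 53: open {52, 53} ∋ x has {52, 53} ∩ (A ∖ {53}) = ∅, so x is NOT a limit point.
  x = 54: opens ∋ x are {51, 52, 53, 54}; each meets A ∖ {54}, so x IS a limit point.
Collecting: A' = {51, 54}.


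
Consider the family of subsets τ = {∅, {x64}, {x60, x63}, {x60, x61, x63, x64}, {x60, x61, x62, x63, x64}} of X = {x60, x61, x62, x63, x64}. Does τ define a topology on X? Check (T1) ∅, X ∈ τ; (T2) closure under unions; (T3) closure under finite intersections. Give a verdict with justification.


τ is NOT a topology on X.

Axiom (T1): ∅ ∈ τ? Yes; X ∈ τ? Yes.
Axiom (T2/T3): check pairwise unions and intersections of members of τ.
Counterexample for (T2): {x64} ∪ {x60, x63} = {x60, x63, x64} ∉ τ. Therefore τ is NOT a topology.


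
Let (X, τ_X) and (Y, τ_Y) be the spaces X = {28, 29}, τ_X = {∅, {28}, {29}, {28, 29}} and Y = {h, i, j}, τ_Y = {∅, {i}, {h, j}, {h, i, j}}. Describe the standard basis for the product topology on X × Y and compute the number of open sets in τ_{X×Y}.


Basis B = {∅ × ∅, {28} × {i}, {29} × {i}, {28} × {h, j}, {28, 29} × {i}, {29} × {h, j}, {28} × {h, i, j}, {29} × {h, i, j}, {28, 29} × {h, j}, {28, 29} × {h, i, j}}; |τ_{X×Y}| = 16.

Enumerate products U × V with U ∈ τ_X, V ∈ τ_Y (deduplicated):
  ∅ × ∅ = {} (∅)
  {28} × {i} = {(28,i)}
  {29} × {i} = {(29,i)}
  {28} × {h, j} = {(28,h), (28,j)}
  {28, 29} × {i} = {(28,i), (29,i)}
  {29} × {h, j} = {(29,h), (29,j)}
  {28} × {h, i, j} = {(28,h), (28,i), (28,j)}
  {29} × {h, i, j} = {(29,h), (29,i), (29,j)}
  {28, 29} × {h, j} = {(28,h), (28,j), (29,h), (29,j)}
  {28, 29} × {h, i, j} = {(28,h), (28,i), (28,j), (29,h), (29,i), (29,j)}
These 10 distinct sets form the basis B.
Close under arbitrary unions to get τ_{X×Y}; counting gives |τ_{X×Y}| = 16.


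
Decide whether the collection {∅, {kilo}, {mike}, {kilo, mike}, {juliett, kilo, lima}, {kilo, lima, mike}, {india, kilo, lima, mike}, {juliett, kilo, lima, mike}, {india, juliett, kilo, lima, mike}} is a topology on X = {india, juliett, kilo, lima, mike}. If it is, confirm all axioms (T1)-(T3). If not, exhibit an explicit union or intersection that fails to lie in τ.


τ is NOT a topology on X.

Axiom (T1): ∅ ∈ τ? Yes; X ∈ τ? Yes.
Axiom (T2/T3): check pairwise unions and intersections of members of τ.
Counterexample for (T3): {juliett, kilo, lima} ∩ {kilo, lima, mike} = {kilo, lima} ∉ τ. Therefore τ is NOT a topology.


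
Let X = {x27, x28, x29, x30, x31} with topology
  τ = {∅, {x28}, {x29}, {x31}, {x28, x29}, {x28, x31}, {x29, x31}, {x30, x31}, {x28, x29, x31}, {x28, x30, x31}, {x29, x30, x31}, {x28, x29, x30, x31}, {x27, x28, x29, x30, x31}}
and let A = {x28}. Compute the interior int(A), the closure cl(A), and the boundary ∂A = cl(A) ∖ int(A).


int(A) = {x28}, cl(A) = {x27, x28}, ∂A = {x27}.

Closed sets in (X, τ) are complements of opens:
  closed(X, τ) = {∅, {x27}, {x27, x28}, {x27, x29}, {x27, x30}, {x27, x28, x29}, {x27, x28, x30}, {x27, x29, x30}, {x27, x30, x31}, {x27, x28, x29, x30}, {x27, x28, x30, x31}, {x27, x29, x30, x31}, {x27, x28, x29, x30, x31}}.
int(A) = ⋃ {U ∈ τ : U ⊆ A}. Opens contained in A: ∅, {x28}.
Taking the union of these: int(A) = {x28}.
cl(A) = ⋂ {C closed : A ⊆ C}. Closed sets containing A: {x27, x28}, {x27, x28, x29}, {x27, x28, x30}, {x27, x28, x29, x30}, {x27, x28, x30, x31}, {x27, x28, x29, x30, x31}.
Intersecting these: cl(A) = {x27, x28}.
∂A = cl(A) ∖ int(A) = {x27, x28} ∖ {x28} = {x27}.


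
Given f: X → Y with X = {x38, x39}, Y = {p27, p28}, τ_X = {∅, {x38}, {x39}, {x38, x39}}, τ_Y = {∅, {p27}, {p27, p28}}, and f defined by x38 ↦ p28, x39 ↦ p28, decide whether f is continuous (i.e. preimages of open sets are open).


f IS continuous.

Compute f^{-1}(U) for each U ∈ τ_Y:
  U = ∅: f^{-1}(U) = ∅ ∈ τ_X ✓.
  U = {p27}: f^{-1}(U) = ∅ ∈ τ_X ✓.
  U = {p27, p28}: f^{-1}(U) = {x38, x39} ∈ τ_X ✓.
Every preimage lies in τ_X, so f IS continuous.


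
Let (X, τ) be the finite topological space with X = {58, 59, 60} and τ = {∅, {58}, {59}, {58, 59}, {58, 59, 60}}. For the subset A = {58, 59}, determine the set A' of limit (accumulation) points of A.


A' = {60}

For each x ∈ X, list the open sets U ∈ τ with x ∈ U, then check whether U ∩ (A ∖ {x}) ≠ ∅ for every such U.
  x = 58: open {58} ∋ x has {58} ∩ (A ∖ {58}) = ∅, so x is NOT a limit point.
  x = 59: open {59} ∋ x has {59} ∩ (A ∖ {59}) = ∅, so x is NOT a limit point.
  x = 60: opens ∋ x are {58, 59, 60}; each meets A ∖ {60}, so x IS a limit point.
Collecting: A' = {60}.


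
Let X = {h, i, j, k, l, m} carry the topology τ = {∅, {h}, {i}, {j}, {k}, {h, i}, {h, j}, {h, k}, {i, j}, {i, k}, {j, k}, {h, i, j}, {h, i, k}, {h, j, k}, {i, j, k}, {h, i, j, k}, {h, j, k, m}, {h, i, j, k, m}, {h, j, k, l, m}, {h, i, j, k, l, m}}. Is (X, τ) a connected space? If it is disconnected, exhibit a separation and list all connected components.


(X, τ) is disconnected; components = [{i}, {h, j, k, l, m}].

Find clopen sets (U ∈ τ with X ∖ U ∈ τ):
  U = ∅, X ∖ U = {h, i, j, k, l, m} — both open, so U is clopen.
  U = {i}, X ∖ U = {h, j, k, l, m} — both open, so U is clopen.
  U = {h, j, k, l, m}, X ∖ U = {i} — both open, so U is clopen.
  U = {h, i, j, k, l, m}, X ∖ U = ∅ — both open, so U is clopen.
Nontrivial clopen(s) exist: e.g. {i}. So (X, τ) is disconnected.
Compute connected components by grouping points that agree on all clopens:
  component: {i}
  component: {h, j, k, l, m}


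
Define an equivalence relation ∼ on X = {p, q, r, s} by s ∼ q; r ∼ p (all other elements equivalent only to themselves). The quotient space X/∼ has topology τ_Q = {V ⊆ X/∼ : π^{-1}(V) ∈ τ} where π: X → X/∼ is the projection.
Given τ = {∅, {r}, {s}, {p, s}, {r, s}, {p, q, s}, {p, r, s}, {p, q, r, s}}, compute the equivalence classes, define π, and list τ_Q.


X/∼ = {[p=r], [q=s]}; |τ_Q| = 2.

Equivalence classes: [p=r], [q=s].
Quotient map π: X → X/∼ sends p ↦ [p=r], q ↦ [q=s], r ↦ [p=r], s ↦ [q=s].
For each subset V ⊆ X/∼, compute π^{-1}(V) ⊆ X and check whether π^{-1}(V) ∈ τ. V is open in τ_Q iff π^{-1}(V) ∈ τ.
  V = {}: π^{-1}(V) = ∅ ∈ τ ✓.
  V = {[p=r]}: π^{-1}(V) = {p, r} ∉ τ ✗.
  V = {[q=s]}: π^{-1}(V) = {q, s} ∉ τ ✗.
  V = {[p=r], [q=s]}: π^{-1}(V) = {p, q, r, s} ∈ τ ✓.
Open sets in the quotient: τ_Q = {{}, {[p=r], [q=s]}} (2 elements).


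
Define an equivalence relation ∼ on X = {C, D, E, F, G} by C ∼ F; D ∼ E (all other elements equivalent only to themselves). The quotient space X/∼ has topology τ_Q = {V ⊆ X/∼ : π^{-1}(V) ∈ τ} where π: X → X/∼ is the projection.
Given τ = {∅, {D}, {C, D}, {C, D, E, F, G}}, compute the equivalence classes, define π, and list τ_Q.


X/∼ = {[C=F], [D=E], [G]}; |τ_Q| = 2.

Equivalence classes: [C=F], [D=E], [G].
Quotient map π: X → X/∼ sends C ↦ [C=F], D ↦ [D=E], E ↦ [D=E], F ↦ [C=F], G ↦ [G].
For each subset V ⊆ X/∼, compute π^{-1}(V) ⊆ X and check whether π^{-1}(V) ∈ τ. V is open in τ_Q iff π^{-1}(V) ∈ τ.
  V = {}: π^{-1}(V) = ∅ ∈ τ ✓.
  V = {[C=F]}: π^{-1}(V) = {C, F} ∉ τ ✗.
  V = {[D=E]}: π^{-1}(V) = {D, E} ∉ τ ✗.
  V = {[C=F], [D=E]}: π^{-1}(V) = {C, D, E, F} ∉ τ ✗.
  V = {[G]}: π^{-1}(V) = {G} ∉ τ ✗.
  V = {[C=F], [G]}: π^{-1}(V) = {C, F, G} ∉ τ ✗.
  V = {[D=E], [G]}: π^{-1}(V) = {D, E, G} ∉ τ ✗.
  V = {[C=F], [D=E], [G]}: π^{-1}(V) = {C, D, E, F, G} ∈ τ ✓.
Open sets in the quotient: τ_Q = {{}, {[C=F], [D=E], [G]}} (2 elements).


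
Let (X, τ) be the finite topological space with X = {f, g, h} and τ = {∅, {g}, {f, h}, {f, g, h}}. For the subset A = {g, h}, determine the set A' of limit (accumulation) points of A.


A' = {f}

For each x ∈ X, list the open sets U ∈ τ with x ∈ U, then check whether U ∩ (A ∖ {x}) ≠ ∅ for every such U.
  x = f: opens ∋ x are {f, h}, {f, g, h}; each meets A ∖ {f}, so x IS a limit point.
  x = g: open {g} ∋ x has {g} ∩ (A ∖ {g}) = ∅, so x is NOT a limit point.
  x = h: open {f, h} ∋ x has {f, h} ∩ (A ∖ {h}) = ∅, so x is NOT a limit point.
Collecting: A' = {f}.


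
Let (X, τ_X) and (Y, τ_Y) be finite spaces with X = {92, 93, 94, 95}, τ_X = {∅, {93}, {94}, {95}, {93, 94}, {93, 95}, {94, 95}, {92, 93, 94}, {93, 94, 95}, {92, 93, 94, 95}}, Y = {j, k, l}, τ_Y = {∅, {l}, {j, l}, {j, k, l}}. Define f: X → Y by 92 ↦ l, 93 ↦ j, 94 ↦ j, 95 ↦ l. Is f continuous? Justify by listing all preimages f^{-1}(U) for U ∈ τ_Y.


f is NOT continuous.

Compute f^{-1}(U) for each U ∈ τ_Y:
  U = ∅: f^{-1}(U) = ∅ ∈ τ_X ✓.
  U = {l}: f^{-1}(U) = {92, 95} ∉ τ_X ✗.
  U = {j, l}: f^{-1}(U) = {92, 93, 94, 95} ∈ τ_X ✓.
  U = {j, k, l}: f^{-1}(U) = {92, 93, 94, 95} ∈ τ_X ✓.
Found U = {l} with f^{-1}(U) = {92, 95} not in τ_X. Therefore f is NOT continuous.


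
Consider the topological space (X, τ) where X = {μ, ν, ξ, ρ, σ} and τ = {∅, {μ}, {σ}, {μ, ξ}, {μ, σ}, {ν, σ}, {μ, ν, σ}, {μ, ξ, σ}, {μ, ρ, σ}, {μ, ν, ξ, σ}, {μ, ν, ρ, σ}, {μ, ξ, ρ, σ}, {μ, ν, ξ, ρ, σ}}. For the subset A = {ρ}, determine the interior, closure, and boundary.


int(A) = ∅, cl(A) = {ρ}, ∂A = {ρ}.

Closed sets in (X, τ) are complements of opens:
  closed(X, τ) = {∅, {ν}, {ξ}, {ρ}, {ν, ξ}, {ν, ρ}, {ξ, ρ}, {μ, ξ, ρ}, {ν, ξ, ρ}, {ν, ρ, σ}, {μ, ν, ξ, ρ}, {ν, ξ, ρ, σ}, {μ, ν, ξ, ρ, σ}}.
int(A) = ⋃ {U ∈ τ : U ⊆ A}. Opens contained in A: ∅.
Taking the union of these: int(A) = ∅.
cl(A) = ⋂ {C closed : A ⊆ C}. Closed sets containing A: {ρ}, {ν, ρ}, {ξ, ρ}, {μ, ξ, ρ}, {ν, ξ, ρ}, {ν, ρ, σ}, {μ, ν, ξ, ρ}, {ν, ξ, ρ, σ}, {μ, ν, ξ, ρ, σ}.
Intersecting these: cl(A) = {ρ}.
∂A = cl(A) ∖ int(A) = {ρ} ∖ ∅ = {ρ}.


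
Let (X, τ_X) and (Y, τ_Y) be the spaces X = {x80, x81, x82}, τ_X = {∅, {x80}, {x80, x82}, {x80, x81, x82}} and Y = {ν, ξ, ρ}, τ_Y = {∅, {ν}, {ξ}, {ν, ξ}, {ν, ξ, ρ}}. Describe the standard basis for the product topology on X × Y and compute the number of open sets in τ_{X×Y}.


Basis B = {∅ × ∅, {x80} × {ν}, {x80} × {ξ}, {x80} × {ν, ξ}, {x80, x82} × {ν}, {x80, x82} × {ξ}, {x80} × {ν, ξ, ρ}, {x80, x81, x82} × {ν}, {x80, x81, x82} × {ξ}, {x80, x82} × {ν, ξ}, {x80, x82} × {ν, ξ, ρ}, {x80, x81, x82} × {ν, ξ}, {x80, x81, x82} × {ν, ξ, ρ}}; |τ_{X×Y}| = 30.

Enumerate products U × V with U ∈ τ_X, V ∈ τ_Y (deduplicated):
  ∅ × ∅ = {} (∅)
  {x80} × {ν} = {(x80,ν)}
  {x80} × {ξ} = {(x80,ξ)}
  {x80} × {ν, ξ} = {(x80,ν), (x80,ξ)}
  {x80, x82} × {ν} = {(x80,ν), (x82,ν)}
  {x80, x82} × {ξ} = {(x80,ξ), (x82,ξ)}
  {x80} × {ν, ξ, ρ} = {(x80,ν), (x80,ξ), (x80,ρ)}
  {x80, x81, x82} × {ν} = {(x80,ν), (x81,ν), (x82,ν)}
  {x80, x81, x82} × {ξ} = {(x80,ξ), (x81,ξ), (x82,ξ)}
  {x80, x82} × {ν, ξ} = {(x80,ν), (x80,ξ), (x82,ν), (x82,ξ)}
  {x80, x82} × {ν, ξ, ρ} = {(x80,ν), (x80,ξ), (x80,ρ), (x82,ν), (x82,ξ), (x82,ρ)}
  {x80, x81, x82} × {ν, ξ} = {(x80,ν), (x80,ξ), (x81,ν), (x81,ξ), (x82,ν), (x82,ξ)}
  {x80, x81, x82} × {ν, ξ, ρ} = {(x80,ν), (x80,ξ), (x80,ρ), (x81,ν), (x81,ξ), (x81,ρ), (x82,ν), (x82,ξ), (x82,ρ)}
These 13 distinct sets form the basis B.
Close under arbitrary unions to get τ_{X×Y}; counting gives |τ_{X×Y}| = 30.


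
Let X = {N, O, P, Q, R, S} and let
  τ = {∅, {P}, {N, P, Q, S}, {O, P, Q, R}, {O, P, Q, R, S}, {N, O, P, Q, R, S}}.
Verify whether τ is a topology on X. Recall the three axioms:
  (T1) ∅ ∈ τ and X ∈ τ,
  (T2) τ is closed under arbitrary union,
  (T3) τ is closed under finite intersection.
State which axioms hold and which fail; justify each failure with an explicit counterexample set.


τ is NOT a topology on X.

Axiom (T1): ∅ ∈ τ? Yes; X ∈ τ? Yes.
Axiom (T2/T3): check pairwise unions and intersections of members of τ.
Counterexample for (T3): {N, P, Q, S} ∩ {O, P, Q, R} = {P, Q} ∉ τ. Therefore τ is NOT a topology.


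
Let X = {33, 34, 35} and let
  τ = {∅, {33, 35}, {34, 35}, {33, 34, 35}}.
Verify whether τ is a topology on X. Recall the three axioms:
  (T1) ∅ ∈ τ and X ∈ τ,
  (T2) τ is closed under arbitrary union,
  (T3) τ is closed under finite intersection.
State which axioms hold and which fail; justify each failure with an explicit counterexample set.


τ is NOT a topology on X.

Axiom (T1): ∅ ∈ τ? Yes; X ∈ τ? Yes.
Axiom (T2/T3): check pairwise unions and intersections of members of τ.
Counterexample for (T3): {33, 35} ∩ {34, 35} = {35} ∉ τ. Therefore τ is NOT a topology.


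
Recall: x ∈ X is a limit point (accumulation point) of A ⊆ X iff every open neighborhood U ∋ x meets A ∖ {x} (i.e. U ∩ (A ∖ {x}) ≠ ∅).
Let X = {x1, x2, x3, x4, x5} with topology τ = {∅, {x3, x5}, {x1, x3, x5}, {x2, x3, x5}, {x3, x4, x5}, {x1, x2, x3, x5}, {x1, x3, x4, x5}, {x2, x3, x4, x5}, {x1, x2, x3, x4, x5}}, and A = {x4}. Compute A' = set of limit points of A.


A' = ∅

For each x ∈ X, list the open sets U ∈ τ with x ∈ U, then check whether U ∩ (A ∖ {x}) ≠ ∅ for every such U.
  x = x1: open {x1, x3, x5} ∋ x has {x1, x3, x5} ∩ (A ∖ {x1}) = ∅, so x is NOT a limit point.
  x = x2: open {x2, x3, x5} ∋ x has {x2, x3, x5} ∩ (A ∖ {x2}) = ∅, so x is NOT a limit point.
  x = x3: open {x3, x5} ∋ x has {x3, x5} ∩ (A ∖ {x3}) = ∅, so x is NOT a limit point.
  x = x4: open {x3, x4, x5} ∋ x has {x3, x4, x5} ∩ (A ∖ {x4}) = ∅, so x is NOT a limit point.
  x = x5: open {x3, x5} ∋ x has {x3, x5} ∩ (A ∖ {x5}) = ∅, so x is NOT a limit point.
Collecting: A' = ∅.


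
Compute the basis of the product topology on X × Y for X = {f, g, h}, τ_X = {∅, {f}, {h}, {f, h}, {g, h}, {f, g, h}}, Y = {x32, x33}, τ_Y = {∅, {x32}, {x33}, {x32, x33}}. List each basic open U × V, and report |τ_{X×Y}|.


Basis B = {∅ × ∅, {f} × {x32}, {f} × {x33}, {h} × {x32}, {h} × {x33}, {f} × {x32, x33}, {f, h} × {x32}, {f, h} × {x33}, {g, h} × {x32}, {g, h} × {x33}, {h} × {x32, x33}, {f, g, h} × {x32}, {f, g, h} × {x33}, {f, h} × {x32, x33}, {g, h} × {x32, x33}, {f, g, h} × {x32, x33}}; |τ_{X×Y}| = 36.

Enumerate products U × V with U ∈ τ_X, V ∈ τ_Y (deduplicated):
  ∅ × ∅ = {} (∅)
  {f} × {x32} = {(f,x32)}
  {f} × {x33} = {(f,x33)}
  {h} × {x32} = {(h,x32)}
  {h} × {x33} = {(h,x33)}
  {f} × {x32, x33} = {(f,x32), (f,x33)}
  {f, h} × {x32} = {(f,x32), (h,x32)}
  {f, h} × {x33} = {(f,x33), (h,x33)}
  {g, h} × {x32} = {(g,x32), (h,x32)}
  {g, h} × {x33} = {(g,x33), (h,x33)}
  {h} × {x32, x33} = {(h,x32), (h,x33)}
  {f, g, h} × {x32} = {(f,x32), (g,x32), (h,x32)}
  {f, g, h} × {x33} = {(f,x33), (g,x33), (h,x33)}
  {f, h} × {x32, x33} = {(f,x32), (f,x33), (h,x32), (h,x33)}
  {g, h} × {x32, x33} = {(g,x32), (g,x33), (h,x32), (h,x33)}
  {f, g, h} × {x32, x33} = {(f,x32), (f,x33), (g,x32), (g,x33), (h,x32), (h,x33)}
These 16 distinct sets form the basis B.
Close under arbitrary unions to get τ_{X×Y}; counting gives |τ_{X×Y}| = 36.


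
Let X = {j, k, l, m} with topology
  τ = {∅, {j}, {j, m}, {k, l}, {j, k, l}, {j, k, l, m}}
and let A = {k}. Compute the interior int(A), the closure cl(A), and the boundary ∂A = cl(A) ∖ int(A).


int(A) = ∅, cl(A) = {k, l}, ∂A = {k, l}.

Closed sets in (X, τ) are complements of opens:
  closed(X, τ) = {∅, {m}, {j, m}, {k, l}, {k, l, m}, {j, k, l, m}}.
int(A) = ⋃ {U ∈ τ : U ⊆ A}. Opens contained in A: ∅.
Taking the union of these: int(A) = ∅.
cl(A) = ⋂ {C closed : A ⊆ C}. Closed sets containing A: {k, l}, {k, l, m}, {j, k, l, m}.
Intersecting these: cl(A) = {k, l}.
∂A = cl(A) ∖ int(A) = {k, l} ∖ ∅ = {k, l}.


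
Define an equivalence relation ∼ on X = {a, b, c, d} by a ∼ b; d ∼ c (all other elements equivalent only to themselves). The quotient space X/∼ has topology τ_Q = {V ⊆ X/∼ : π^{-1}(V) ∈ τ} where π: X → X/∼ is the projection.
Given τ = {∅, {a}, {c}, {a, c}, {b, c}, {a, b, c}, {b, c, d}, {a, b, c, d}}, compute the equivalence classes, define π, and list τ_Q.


X/∼ = {[a=b], [c=d]}; |τ_Q| = 2.

Equivalence classes: [a=b], [c=d].
Quotient map π: X → X/∼ sends a ↦ [a=b], b ↦ [a=b], c ↦ [c=d], d ↦ [c=d].
For each subset V ⊆ X/∼, compute π^{-1}(V) ⊆ X and check whether π^{-1}(V) ∈ τ. V is open in τ_Q iff π^{-1}(V) ∈ τ.
  V = {}: π^{-1}(V) = ∅ ∈ τ ✓.
  V = {[a=b]}: π^{-1}(V) = {a, b} ∉ τ ✗.
  V = {[c=d]}: π^{-1}(V) = {c, d} ∉ τ ✗.
  V = {[a=b], [c=d]}: π^{-1}(V) = {a, b, c, d} ∈ τ ✓.
Open sets in the quotient: τ_Q = {{}, {[a=b], [c=d]}} (2 elements).


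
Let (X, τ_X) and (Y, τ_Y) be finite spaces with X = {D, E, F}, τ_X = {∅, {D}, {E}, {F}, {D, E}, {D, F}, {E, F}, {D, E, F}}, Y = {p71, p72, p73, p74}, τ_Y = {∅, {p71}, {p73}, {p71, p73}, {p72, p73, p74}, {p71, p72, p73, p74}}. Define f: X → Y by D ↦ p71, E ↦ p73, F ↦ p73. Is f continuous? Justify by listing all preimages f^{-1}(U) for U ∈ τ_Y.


f IS continuous.

Compute f^{-1}(U) for each U ∈ τ_Y:
  U = ∅: f^{-1}(U) = ∅ ∈ τ_X ✓.
  U = {p71}: f^{-1}(U) = {D} ∈ τ_X ✓.
  U = {p73}: f^{-1}(U) = {E, F} ∈ τ_X ✓.
  U = {p71, p73}: f^{-1}(U) = {D, E, F} ∈ τ_X ✓.
  U = {p72, p73, p74}: f^{-1}(U) = {E, F} ∈ τ_X ✓.
  U = {p71, p72, p73, p74}: f^{-1}(U) = {D, E, F} ∈ τ_X ✓.
Every preimage lies in τ_X, so f IS continuous.


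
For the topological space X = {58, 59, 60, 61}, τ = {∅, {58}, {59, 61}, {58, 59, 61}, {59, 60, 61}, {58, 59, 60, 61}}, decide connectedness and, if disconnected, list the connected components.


(X, τ) is disconnected; components = [{58}, {59, 60, 61}].

Find clopen sets (U ∈ τ with X ∖ U ∈ τ):
  U = ∅, X ∖ U = {58, 59, 60, 61} — both open, so U is clopen.
  U = {58}, X ∖ U = {59, 60, 61} — both open, so U is clopen.
  U = {59, 60, 61}, X ∖ U = {58} — both open, so U is clopen.
  U = {58, 59, 60, 61}, X ∖ U = ∅ — both open, so U is clopen.
Nontrivial clopen(s) exist: e.g. {59, 60, 61}. So (X, τ) is disconnected.
Compute connected components by grouping points that agree on all clopens:
  component: {58}
  component: {59, 60, 61}


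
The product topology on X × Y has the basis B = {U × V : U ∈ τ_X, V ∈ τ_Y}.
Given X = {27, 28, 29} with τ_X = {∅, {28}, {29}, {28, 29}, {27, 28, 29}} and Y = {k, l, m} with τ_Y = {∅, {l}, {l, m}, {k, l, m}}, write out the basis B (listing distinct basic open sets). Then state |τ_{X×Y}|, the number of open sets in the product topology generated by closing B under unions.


Basis B = {∅ × ∅, {28} × {l}, {29} × {l}, {28} × {l, m}, {28, 29} × {l}, {29} × {l, m}, {27, 28, 29} × {l}, {28} × {k, l, m}, {29} × {k, l, m}, {28, 29} × {l, m}, {27, 28, 29} × {l, m}, {28, 29} × {k, l, m}, {27, 28, 29} × {k, l, m}}; |τ_{X×Y}| = 30.

Enumerate products U × V with U ∈ τ_X, V ∈ τ_Y (deduplicated):
  ∅ × ∅ = {} (∅)
  {28} × {l} = {(28,l)}
  {29} × {l} = {(29,l)}
  {28} × {l, m} = {(28,l), (28,m)}
  {28, 29} × {l} = {(28,l), (29,l)}
  {29} × {l, m} = {(29,l), (29,m)}
  {27, 28, 29} × {l} = {(27,l), (28,l), (29,l)}
  {28} × {k, l, m} = {(28,k), (28,l), (28,m)}
  {29} × {k, l, m} = {(29,k), (29,l), (29,m)}
  {28, 29} × {l, m} = {(28,l), (28,m), (29,l), (29,m)}
  {27, 28, 29} × {l, m} = {(27,l), (27,m), (28,l), (28,m), (29,l), (29,m)}
  {28, 29} × {k, l, m} = {(28,k), (28,l), (28,m), (29,k), (29,l), (29,m)}
  {27, 28, 29} × {k, l, m} = {(27,k), (27,l), (27,m), (28,k), (28,l), (28,m), (29,k), (29,l), (29,m)}
These 13 distinct sets form the basis B.
Close under arbitrary unions to get τ_{X×Y}; counting gives |τ_{X×Y}| = 30.


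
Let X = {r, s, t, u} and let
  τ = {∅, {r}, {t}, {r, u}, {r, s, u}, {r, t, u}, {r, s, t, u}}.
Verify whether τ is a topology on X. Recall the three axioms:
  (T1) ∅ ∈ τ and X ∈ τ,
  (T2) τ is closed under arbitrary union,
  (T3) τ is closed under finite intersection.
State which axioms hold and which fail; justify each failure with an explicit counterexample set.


τ is NOT a topology on X.

Axiom (T1): ∅ ∈ τ? Yes; X ∈ τ? Yes.
Axiom (T2/T3): check pairwise unions and intersections of members of τ.
Counterexample for (T2): {r} ∪ {t} = {r, t} ∉ τ. Therefore τ is NOT a topology.


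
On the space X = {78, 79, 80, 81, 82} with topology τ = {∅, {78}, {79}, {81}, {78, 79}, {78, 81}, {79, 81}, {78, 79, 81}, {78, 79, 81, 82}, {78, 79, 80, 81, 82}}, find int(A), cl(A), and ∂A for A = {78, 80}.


int(A) = {78}, cl(A) = {78, 80, 82}, ∂A = {80, 82}.

Closed sets in (X, τ) are complements of opens:
  closed(X, τ) = {∅, {80}, {80, 82}, {78, 80, 82}, {79, 80, 82}, {80, 81, 82}, {78, 79, 80, 82}, {78, 80, 81, 82}, {79, 80, 81, 82}, {78, 79, 80, 81, 82}}.
int(A) = ⋃ {U ∈ τ : U ⊆ A}. Opens contained in A: ∅, {78}.
Taking the union of these: int(A) = {78}.
cl(A) = ⋂ {C closed : A ⊆ C}. Closed sets containing A: {78, 80, 82}, {78, 79, 80, 82}, {78, 80, 81, 82}, {78, 79, 80, 81, 82}.
Intersecting these: cl(A) = {78, 80, 82}.
∂A = cl(A) ∖ int(A) = {78, 80, 82} ∖ {78} = {80, 82}.


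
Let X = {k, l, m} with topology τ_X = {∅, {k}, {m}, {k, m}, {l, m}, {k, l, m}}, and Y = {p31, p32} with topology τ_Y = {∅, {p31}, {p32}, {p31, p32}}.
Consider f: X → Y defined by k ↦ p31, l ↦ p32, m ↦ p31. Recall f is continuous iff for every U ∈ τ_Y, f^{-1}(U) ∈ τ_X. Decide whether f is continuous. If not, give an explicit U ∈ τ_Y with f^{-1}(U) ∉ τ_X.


f is NOT continuous.

Compute f^{-1}(U) for each U ∈ τ_Y:
  U = ∅: f^{-1}(U) = ∅ ∈ τ_X ✓.
  U = {p31}: f^{-1}(U) = {k, m} ∈ τ_X ✓.
  U = {p32}: f^{-1}(U) = {l} ∉ τ_X ✗.
  U = {p31, p32}: f^{-1}(U) = {k, l, m} ∈ τ_X ✓.
Found U = {p32} with f^{-1}(U) = {l} not in τ_X. Therefore f is NOT continuous.


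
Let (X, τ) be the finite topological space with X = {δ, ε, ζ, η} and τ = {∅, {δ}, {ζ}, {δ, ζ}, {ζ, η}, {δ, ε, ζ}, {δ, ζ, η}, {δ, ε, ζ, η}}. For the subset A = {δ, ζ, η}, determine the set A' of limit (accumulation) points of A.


A' = {ε, η}

For each x ∈ X, list the open sets U ∈ τ with x ∈ U, then check whether U ∩ (A ∖ {x}) ≠ ∅ for every such U.
  x = δ: open {δ} ∋ x has {δ} ∩ (A ∖ {δ}) = ∅, so x is NOT a limit point.
  x = ε: opens ∋ x are {δ, ε, ζ}, {δ, ε, ζ, η}; each meets A ∖ {ε}, so x IS a limit point.
  x = ζ: open {ζ} ∋ x has {ζ} ∩ (A ∖ {ζ}) = ∅, so x is NOT a limit point.
  x = η: opens ∋ x are {ζ, η}, {δ, ζ, η}, {δ, ε, ζ, η}; each meets A ∖ {η}, so x IS a limit point.
Collecting: A' = {ε, η}.


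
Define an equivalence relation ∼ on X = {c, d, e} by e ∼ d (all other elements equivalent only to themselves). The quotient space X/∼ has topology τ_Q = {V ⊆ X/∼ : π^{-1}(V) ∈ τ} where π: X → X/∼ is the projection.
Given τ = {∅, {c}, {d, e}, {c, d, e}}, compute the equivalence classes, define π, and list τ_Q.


X/∼ = {[c], [d=e]}; |τ_Q| = 4.

Equivalence classes: [c], [d=e].
Quotient map π: X → X/∼ sends c ↦ [c], d ↦ [d=e], e ↦ [d=e].
For each subset V ⊆ X/∼, compute π^{-1}(V) ⊆ X and check whether π^{-1}(V) ∈ τ. V is open in τ_Q iff π^{-1}(V) ∈ τ.
  V = {}: π^{-1}(V) = ∅ ∈ τ ✓.
  V = {[c]}: π^{-1}(V) = {c} ∈ τ ✓.
  V = {[d=e]}: π^{-1}(V) = {d, e} ∈ τ ✓.
  V = {[c], [d=e]}: π^{-1}(V) = {c, d, e} ∈ τ ✓.
Open sets in the quotient: τ_Q = {{}, {[c]}, {[d=e]}, {[c], [d=e]}} (4 elements).


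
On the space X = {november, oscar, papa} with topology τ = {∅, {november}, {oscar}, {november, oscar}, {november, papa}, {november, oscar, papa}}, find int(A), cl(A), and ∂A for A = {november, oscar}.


int(A) = {november, oscar}, cl(A) = {november, oscar, papa}, ∂A = {papa}.

Closed sets in (X, τ) are complements of opens:
  closed(X, τ) = {∅, {oscar}, {papa}, {november, papa}, {oscar, papa}, {november, oscar, papa}}.
int(A) = ⋃ {U ∈ τ : U ⊆ A}. Opens contained in A: ∅, {november}, {oscar}, {november, oscar}.
Taking the union of these: int(A) = {november, oscar}.
cl(A) = ⋂ {C closed : A ⊆ C}. Closed sets containing A: {november, oscar, papa}.
Intersecting these: cl(A) = {november, oscar, papa}.
∂A = cl(A) ∖ int(A) = {november, oscar, papa} ∖ {november, oscar} = {papa}.


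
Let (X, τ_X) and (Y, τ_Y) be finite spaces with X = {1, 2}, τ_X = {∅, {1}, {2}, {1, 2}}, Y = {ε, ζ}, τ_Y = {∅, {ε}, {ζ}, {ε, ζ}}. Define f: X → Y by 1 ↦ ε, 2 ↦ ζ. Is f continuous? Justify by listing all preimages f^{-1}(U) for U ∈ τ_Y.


f IS continuous.

Compute f^{-1}(U) for each U ∈ τ_Y:
  U = ∅: f^{-1}(U) = ∅ ∈ τ_X ✓.
  U = {ε}: f^{-1}(U) = {1} ∈ τ_X ✓.
  U = {ζ}: f^{-1}(U) = {2} ∈ τ_X ✓.
  U = {ε, ζ}: f^{-1}(U) = {1, 2} ∈ τ_X ✓.
Every preimage lies in τ_X, so f IS continuous.


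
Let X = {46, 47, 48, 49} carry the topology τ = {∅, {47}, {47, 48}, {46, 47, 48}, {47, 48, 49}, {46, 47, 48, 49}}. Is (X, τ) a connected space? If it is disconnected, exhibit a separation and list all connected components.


(X, τ) is connected.

Find clopen sets (U ∈ τ with X ∖ U ∈ τ):
  U = ∅, X ∖ U = {46, 47, 48, 49} — both open, so U is clopen.
  U = {46, 47, 48, 49}, X ∖ U = ∅ — both open, so U is clopen.
Only trivial clopens (∅ and X) exist, so (X, τ) is connected.
Compute connected components by grouping points that agree on all clopens:
  component: {46, 47, 48, 49}


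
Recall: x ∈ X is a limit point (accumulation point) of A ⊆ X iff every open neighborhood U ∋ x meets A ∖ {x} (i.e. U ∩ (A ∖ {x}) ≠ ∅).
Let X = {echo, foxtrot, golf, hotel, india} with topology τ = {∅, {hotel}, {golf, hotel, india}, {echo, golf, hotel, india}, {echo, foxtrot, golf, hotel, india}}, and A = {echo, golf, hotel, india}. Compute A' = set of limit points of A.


A' = {echo, foxtrot, golf, india}

For each x ∈ X, list the open sets U ∈ τ with x ∈ U, then check whether U ∩ (A ∖ {x}) ≠ ∅ for every such U.
  x = echo: opens ∋ x are {echo, golf, hotel, india}, {echo, foxtrot, golf, hotel, india}; each meets A ∖ {echo}, so x IS a limit point.
  x = foxtrot: opens ∋ x are {echo, foxtrot, golf, hotel, india}; each meets A ∖ {foxtrot}, so x IS a limit point.
  x = golf: opens ∋ x are {golf, hotel, india}, {echo, golf, hotel, india}, {echo, foxtrot, golf, hotel, india}; each meets A ∖ {golf}, so x IS a limit point.
  x = hotel: open {hotel} ∋ x has {hotel} ∩ (A ∖ {hotel}) = ∅, so x is NOT a limit point.
  x = india: opens ∋ x are {golf, hotel, india}, {echo, golf, hotel, india}, {echo, foxtrot, golf, hotel, india}; each meets A ∖ {india}, so x IS a limit point.
Collecting: A' = {echo, foxtrot, golf, india}.


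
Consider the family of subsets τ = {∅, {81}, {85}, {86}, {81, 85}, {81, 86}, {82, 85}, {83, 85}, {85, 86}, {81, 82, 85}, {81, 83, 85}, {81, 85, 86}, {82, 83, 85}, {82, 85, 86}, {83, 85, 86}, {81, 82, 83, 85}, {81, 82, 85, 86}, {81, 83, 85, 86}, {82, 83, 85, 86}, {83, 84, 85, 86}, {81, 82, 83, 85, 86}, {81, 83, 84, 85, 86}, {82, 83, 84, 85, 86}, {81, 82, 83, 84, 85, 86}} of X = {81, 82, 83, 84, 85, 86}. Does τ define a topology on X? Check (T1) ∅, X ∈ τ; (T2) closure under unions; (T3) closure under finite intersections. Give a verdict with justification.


τ IS a topology on X.

Axiom (T1): ∅ ∈ τ? Yes; X ∈ τ? Yes.
Axiom (T2/T3): check pairwise unions and intersections of members of τ.
All pairwise intersections and unions checked — each lies in τ. Therefore τ satisfies (T1), (T2), (T3): it IS a topology on X.


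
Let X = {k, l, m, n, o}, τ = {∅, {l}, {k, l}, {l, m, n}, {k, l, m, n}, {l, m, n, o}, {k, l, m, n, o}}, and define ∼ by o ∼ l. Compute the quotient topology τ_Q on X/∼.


X/∼ = {[k], [l=o], [m], [n]}; |τ_Q| = 3.

Equivalence classes: [k], [l=o], [m], [n].
Quotient map π: X → X/∼ sends k ↦ [k], l ↦ [l=o], m ↦ [m], n ↦ [n], o ↦ [l=o].
For each subset V ⊆ X/∼, compute π^{-1}(V) ⊆ X and check whether π^{-1}(V) ∈ τ. V is open in τ_Q iff π^{-1}(V) ∈ τ.
  V = {}: π^{-1}(V) = ∅ ∈ τ ✓.
  V = {[k]}: π^{-1}(V) = {k} ∉ τ ✗.
  V = {[l=o]}: π^{-1}(V) = {l, o} ∉ τ ✗.
  V = {[k], [l=o]}: π^{-1}(V) = {k, l, o} ∉ τ ✗.
  V = {[m]}: π^{-1}(V) = {m} ∉ τ ✗.
  V = {[k], [m]}: π^{-1}(V) = {k, m} ∉ τ ✗.
  V = {[l=o], [m]}: π^{-1}(V) = {l, m, o} ∉ τ ✗.
  V = {[k], [l=o], [m]}: π^{-1}(V) = {k, l, m, o} ∉ τ ✗.
  V = {[n]}: π^{-1}(V) = {n} ∉ τ ✗.
  V = {[k], [n]}: π^{-1}(V) = {k, n} ∉ τ ✗.
  V = {[l=o], [n]}: π^{-1}(V) = {l, n, o} ∉ τ ✗.
  V = {[k], [l=o], [n]}: π^{-1}(V) = {k, l, n, o} ∉ τ ✗.
  V = {[m], [n]}: π^{-1}(V) = {m, n} ∉ τ ✗.
  V = {[k], [m], [n]}: π^{-1}(V) = {k, m, n} ∉ τ ✗.
  V = {[l=o], [m], [n]}: π^{-1}(V) = {l, m, n, o} ∈ τ ✓.
  V = {[k], [l=o], [m], [n]}: π^{-1}(V) = {k, l, m, n, o} ∈ τ ✓.
Open sets in the quotient: τ_Q = {{}, {[l=o], [m], [n]}, {[k], [l=o], [m], [n]}} (3 elements).
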